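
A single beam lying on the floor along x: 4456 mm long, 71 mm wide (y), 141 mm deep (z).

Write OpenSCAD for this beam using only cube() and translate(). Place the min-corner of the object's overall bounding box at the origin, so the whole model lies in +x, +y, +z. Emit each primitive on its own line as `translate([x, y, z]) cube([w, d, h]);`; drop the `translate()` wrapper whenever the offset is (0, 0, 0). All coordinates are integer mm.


cube([4456, 71, 141]);


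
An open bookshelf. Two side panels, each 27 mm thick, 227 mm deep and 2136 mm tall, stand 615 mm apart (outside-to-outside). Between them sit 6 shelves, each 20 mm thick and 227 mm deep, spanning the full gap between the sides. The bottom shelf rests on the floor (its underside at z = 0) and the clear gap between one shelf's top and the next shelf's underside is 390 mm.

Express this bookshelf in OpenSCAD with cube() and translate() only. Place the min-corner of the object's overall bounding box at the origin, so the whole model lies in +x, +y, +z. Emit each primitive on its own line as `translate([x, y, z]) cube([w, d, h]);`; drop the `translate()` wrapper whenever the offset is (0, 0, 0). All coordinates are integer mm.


cube([27, 227, 2136]);
translate([588, 0, 0]) cube([27, 227, 2136]);
translate([27, 0, 0]) cube([561, 227, 20]);
translate([27, 0, 410]) cube([561, 227, 20]);
translate([27, 0, 820]) cube([561, 227, 20]);
translate([27, 0, 1230]) cube([561, 227, 20]);
translate([27, 0, 1640]) cube([561, 227, 20]);
translate([27, 0, 2050]) cube([561, 227, 20]);


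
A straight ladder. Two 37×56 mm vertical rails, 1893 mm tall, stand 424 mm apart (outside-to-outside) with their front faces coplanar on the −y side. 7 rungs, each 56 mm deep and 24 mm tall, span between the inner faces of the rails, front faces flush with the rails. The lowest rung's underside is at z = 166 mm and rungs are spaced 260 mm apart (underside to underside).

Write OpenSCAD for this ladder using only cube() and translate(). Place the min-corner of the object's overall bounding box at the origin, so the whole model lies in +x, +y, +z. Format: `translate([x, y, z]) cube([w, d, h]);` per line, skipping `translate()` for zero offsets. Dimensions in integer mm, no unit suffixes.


// rung span = 424 - 2*37 = 350
// rung[k] z = 166 + k*260
cube([37, 56, 1893]);
translate([387, 0, 0]) cube([37, 56, 1893]);
translate([37, 0, 166]) cube([350, 56, 24]);
translate([37, 0, 426]) cube([350, 56, 24]);
translate([37, 0, 686]) cube([350, 56, 24]);
translate([37, 0, 946]) cube([350, 56, 24]);
translate([37, 0, 1206]) cube([350, 56, 24]);
translate([37, 0, 1466]) cube([350, 56, 24]);
translate([37, 0, 1726]) cube([350, 56, 24]);


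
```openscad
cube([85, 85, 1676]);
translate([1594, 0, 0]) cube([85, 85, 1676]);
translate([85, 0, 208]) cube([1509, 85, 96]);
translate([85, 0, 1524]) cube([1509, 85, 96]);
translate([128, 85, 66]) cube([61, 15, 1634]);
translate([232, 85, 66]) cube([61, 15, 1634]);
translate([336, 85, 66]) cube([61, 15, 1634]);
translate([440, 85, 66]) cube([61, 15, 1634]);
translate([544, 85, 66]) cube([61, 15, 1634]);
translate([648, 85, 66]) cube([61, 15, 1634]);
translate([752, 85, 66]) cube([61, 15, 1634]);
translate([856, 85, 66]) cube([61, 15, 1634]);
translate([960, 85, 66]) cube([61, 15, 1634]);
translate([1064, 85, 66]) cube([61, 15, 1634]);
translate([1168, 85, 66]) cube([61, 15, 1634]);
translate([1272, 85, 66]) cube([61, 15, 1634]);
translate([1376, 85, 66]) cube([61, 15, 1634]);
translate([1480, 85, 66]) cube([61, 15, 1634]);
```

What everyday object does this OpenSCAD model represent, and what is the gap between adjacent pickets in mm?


A fence section. The picket gap is 43 mm.

Two posts, two rails, 14 pickets — a fence section. Span 1509 mm holds 14 pickets of 61 mm with 15 equal gaps: ⌊(1509 − 14·61) / 15⌋ = 43 mm.


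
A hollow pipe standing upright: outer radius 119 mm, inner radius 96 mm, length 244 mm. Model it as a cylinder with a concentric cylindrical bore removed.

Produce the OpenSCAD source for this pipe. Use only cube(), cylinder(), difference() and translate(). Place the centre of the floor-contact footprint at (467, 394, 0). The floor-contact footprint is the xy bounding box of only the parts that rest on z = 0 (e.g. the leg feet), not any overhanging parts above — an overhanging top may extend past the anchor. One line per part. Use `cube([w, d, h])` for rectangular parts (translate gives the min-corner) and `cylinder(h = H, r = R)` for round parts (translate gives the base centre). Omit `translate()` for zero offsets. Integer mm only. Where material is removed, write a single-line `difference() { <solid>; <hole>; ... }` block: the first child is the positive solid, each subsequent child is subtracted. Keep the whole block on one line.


difference() { translate([467, 394, 0]) cylinder(h = 244, r = 119); translate([467, 394, 0]) cylinder(h = 244, r = 96); }


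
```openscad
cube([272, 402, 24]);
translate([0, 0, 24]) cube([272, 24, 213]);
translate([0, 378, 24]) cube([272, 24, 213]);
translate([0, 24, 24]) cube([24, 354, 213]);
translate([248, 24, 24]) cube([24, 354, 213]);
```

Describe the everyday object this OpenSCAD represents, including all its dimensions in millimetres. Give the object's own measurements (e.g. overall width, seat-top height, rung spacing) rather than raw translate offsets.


An open-topped rectangular box: outside dimensions 272×402×237 mm, with a uniform wall and base thickness of 24 mm. The base is a full 272×402 slab on the floor; four walls sit on top of the base. The front and back walls (the −y and +y sides) span the full width; the two side walls fit between them.


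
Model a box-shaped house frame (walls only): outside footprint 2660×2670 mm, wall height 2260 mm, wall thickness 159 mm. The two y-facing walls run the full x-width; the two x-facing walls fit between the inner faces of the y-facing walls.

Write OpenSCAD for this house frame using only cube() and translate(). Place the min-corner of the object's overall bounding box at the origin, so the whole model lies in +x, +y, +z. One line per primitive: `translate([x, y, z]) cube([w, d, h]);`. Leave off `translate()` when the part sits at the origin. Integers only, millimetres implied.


cube([2660, 159, 2260]);
translate([0, 2511, 0]) cube([2660, 159, 2260]);
translate([0, 159, 0]) cube([159, 2352, 2260]);
translate([2501, 159, 0]) cube([159, 2352, 2260]);


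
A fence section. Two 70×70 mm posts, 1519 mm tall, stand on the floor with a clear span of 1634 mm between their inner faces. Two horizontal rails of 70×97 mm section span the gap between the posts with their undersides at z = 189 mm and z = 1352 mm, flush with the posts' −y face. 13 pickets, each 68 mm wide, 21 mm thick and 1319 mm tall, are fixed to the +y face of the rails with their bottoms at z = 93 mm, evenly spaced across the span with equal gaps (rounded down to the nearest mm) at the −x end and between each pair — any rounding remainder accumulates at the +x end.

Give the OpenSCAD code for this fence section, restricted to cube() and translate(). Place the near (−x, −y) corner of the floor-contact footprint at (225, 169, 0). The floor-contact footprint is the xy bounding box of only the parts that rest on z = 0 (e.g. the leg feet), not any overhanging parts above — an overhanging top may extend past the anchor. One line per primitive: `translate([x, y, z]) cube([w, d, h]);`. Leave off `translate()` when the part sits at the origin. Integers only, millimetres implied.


translate([225, 169, 0]) cube([70, 70, 1519]);
translate([1929, 169, 0]) cube([70, 70, 1519]);
translate([295, 169, 189]) cube([1634, 70, 97]);
translate([295, 169, 1352]) cube([1634, 70, 97]);
translate([348, 239, 93]) cube([68, 21, 1319]);
translate([469, 239, 93]) cube([68, 21, 1319]);
translate([590, 239, 93]) cube([68, 21, 1319]);
translate([711, 239, 93]) cube([68, 21, 1319]);
translate([832, 239, 93]) cube([68, 21, 1319]);
translate([953, 239, 93]) cube([68, 21, 1319]);
translate([1074, 239, 93]) cube([68, 21, 1319]);
translate([1195, 239, 93]) cube([68, 21, 1319]);
translate([1316, 239, 93]) cube([68, 21, 1319]);
translate([1437, 239, 93]) cube([68, 21, 1319]);
translate([1558, 239, 93]) cube([68, 21, 1319]);
translate([1679, 239, 93]) cube([68, 21, 1319]);
translate([1800, 239, 93]) cube([68, 21, 1319]);


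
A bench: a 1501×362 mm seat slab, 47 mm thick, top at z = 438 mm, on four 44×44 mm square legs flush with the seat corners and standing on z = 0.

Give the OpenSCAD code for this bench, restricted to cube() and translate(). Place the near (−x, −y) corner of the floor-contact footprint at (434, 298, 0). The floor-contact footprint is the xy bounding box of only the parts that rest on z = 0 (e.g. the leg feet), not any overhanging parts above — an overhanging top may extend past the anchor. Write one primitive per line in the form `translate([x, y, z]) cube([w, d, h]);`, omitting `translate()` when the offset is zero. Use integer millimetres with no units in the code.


translate([434, 298, 391]) cube([1501, 362, 47]);
translate([434, 298, 0]) cube([44, 44, 391]);
translate([434, 616, 0]) cube([44, 44, 391]);
translate([1891, 298, 0]) cube([44, 44, 391]);
translate([1891, 616, 0]) cube([44, 44, 391]);


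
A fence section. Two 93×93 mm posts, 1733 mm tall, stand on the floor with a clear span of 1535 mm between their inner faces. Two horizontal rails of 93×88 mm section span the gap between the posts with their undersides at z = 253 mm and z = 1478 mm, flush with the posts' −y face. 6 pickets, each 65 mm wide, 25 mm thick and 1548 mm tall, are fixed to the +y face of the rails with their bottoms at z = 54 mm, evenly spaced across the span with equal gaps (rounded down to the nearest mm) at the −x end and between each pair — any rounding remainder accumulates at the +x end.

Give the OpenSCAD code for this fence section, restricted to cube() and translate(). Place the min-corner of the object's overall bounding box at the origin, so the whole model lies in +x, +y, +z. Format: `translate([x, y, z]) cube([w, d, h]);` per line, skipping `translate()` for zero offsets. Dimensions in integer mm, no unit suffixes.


cube([93, 93, 1733]);
translate([1628, 0, 0]) cube([93, 93, 1733]);
translate([93, 0, 253]) cube([1535, 93, 88]);
translate([93, 0, 1478]) cube([1535, 93, 88]);
translate([256, 93, 54]) cube([65, 25, 1548]);
translate([484, 93, 54]) cube([65, 25, 1548]);
translate([712, 93, 54]) cube([65, 25, 1548]);
translate([940, 93, 54]) cube([65, 25, 1548]);
translate([1168, 93, 54]) cube([65, 25, 1548]);
translate([1396, 93, 54]) cube([65, 25, 1548]);


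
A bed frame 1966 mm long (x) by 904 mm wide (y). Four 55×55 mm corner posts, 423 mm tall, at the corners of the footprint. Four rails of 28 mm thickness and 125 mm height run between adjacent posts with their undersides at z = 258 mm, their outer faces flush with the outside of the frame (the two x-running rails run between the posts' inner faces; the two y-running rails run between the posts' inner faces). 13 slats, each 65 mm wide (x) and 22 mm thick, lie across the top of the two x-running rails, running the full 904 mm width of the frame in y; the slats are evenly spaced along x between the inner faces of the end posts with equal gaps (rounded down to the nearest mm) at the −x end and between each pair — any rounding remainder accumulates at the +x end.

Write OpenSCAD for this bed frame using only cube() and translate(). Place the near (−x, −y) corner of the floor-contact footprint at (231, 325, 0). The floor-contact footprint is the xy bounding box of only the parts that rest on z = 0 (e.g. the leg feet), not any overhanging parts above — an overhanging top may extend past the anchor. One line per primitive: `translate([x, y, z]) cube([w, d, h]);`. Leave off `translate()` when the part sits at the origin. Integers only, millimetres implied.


translate([231, 325, 0]) cube([55, 55, 423]);
translate([231, 1174, 0]) cube([55, 55, 423]);
translate([2142, 325, 0]) cube([55, 55, 423]);
translate([2142, 1174, 0]) cube([55, 55, 423]);
translate([286, 325, 258]) cube([1856, 28, 125]);
translate([286, 1201, 258]) cube([1856, 28, 125]);
translate([231, 380, 258]) cube([28, 794, 125]);
translate([2169, 380, 258]) cube([28, 794, 125]);
translate([358, 325, 383]) cube([65, 904, 22]);
translate([495, 325, 383]) cube([65, 904, 22]);
translate([632, 325, 383]) cube([65, 904, 22]);
translate([769, 325, 383]) cube([65, 904, 22]);
translate([906, 325, 383]) cube([65, 904, 22]);
translate([1043, 325, 383]) cube([65, 904, 22]);
translate([1180, 325, 383]) cube([65, 904, 22]);
translate([1317, 325, 383]) cube([65, 904, 22]);
translate([1454, 325, 383]) cube([65, 904, 22]);
translate([1591, 325, 383]) cube([65, 904, 22]);
translate([1728, 325, 383]) cube([65, 904, 22]);
translate([1865, 325, 383]) cube([65, 904, 22]);
translate([2002, 325, 383]) cube([65, 904, 22]);


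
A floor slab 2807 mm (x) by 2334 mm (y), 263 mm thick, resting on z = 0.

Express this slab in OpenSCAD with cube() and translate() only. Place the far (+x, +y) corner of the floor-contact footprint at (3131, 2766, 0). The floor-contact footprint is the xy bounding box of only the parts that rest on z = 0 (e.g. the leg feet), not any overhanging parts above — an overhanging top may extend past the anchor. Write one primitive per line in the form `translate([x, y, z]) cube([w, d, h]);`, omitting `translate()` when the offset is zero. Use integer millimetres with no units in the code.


translate([324, 432, 0]) cube([2807, 2334, 263]);


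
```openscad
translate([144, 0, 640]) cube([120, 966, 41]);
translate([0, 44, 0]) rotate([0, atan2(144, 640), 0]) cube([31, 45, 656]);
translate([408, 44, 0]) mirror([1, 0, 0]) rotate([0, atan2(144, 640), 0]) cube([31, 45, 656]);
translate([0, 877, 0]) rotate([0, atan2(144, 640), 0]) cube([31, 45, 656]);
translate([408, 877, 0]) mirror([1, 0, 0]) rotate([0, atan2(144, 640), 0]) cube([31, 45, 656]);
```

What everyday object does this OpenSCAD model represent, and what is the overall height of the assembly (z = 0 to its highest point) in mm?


A sawhorse. The overall height is 681 mm.

A beam across two mirrored pairs of raked legs — a sawhorse. The beam's underside is at z = 640 (matching the legs' vertical rise in atan2(144, 640)) and the beam is 41 mm tall, so its top is at 640 + 41 = 681 mm. The raked legs top out at the beam's underside, so that is the highest point.


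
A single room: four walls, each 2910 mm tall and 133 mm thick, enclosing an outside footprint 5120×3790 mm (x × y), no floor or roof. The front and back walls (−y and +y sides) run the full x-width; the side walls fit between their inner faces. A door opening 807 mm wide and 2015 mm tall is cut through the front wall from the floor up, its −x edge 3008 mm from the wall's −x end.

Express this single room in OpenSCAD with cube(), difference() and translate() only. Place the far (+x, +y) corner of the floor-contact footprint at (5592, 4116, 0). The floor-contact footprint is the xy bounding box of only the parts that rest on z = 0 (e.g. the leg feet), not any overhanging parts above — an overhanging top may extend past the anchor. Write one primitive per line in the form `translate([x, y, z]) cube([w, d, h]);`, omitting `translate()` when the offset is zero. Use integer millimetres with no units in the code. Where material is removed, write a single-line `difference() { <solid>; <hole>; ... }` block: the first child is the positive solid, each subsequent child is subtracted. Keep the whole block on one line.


difference() { translate([472, 326, 0]) cube([5120, 133, 2910]); translate([3480, 326, 0]) cube([807, 133, 2015]); }
translate([472, 3983, 0]) cube([5120, 133, 2910]);
translate([472, 459, 0]) cube([133, 3524, 2910]);
translate([5459, 459, 0]) cube([133, 3524, 2910]);


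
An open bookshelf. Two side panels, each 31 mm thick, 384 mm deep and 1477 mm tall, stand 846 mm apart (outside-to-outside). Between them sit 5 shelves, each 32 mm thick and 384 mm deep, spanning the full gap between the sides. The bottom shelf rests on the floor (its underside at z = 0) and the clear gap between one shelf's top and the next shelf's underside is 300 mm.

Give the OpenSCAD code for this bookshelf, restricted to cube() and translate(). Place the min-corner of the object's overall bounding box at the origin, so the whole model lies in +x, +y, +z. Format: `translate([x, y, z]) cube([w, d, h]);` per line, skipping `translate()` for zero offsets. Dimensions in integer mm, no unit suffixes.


cube([31, 384, 1477]);
translate([815, 0, 0]) cube([31, 384, 1477]);
translate([31, 0, 0]) cube([784, 384, 32]);
translate([31, 0, 332]) cube([784, 384, 32]);
translate([31, 0, 664]) cube([784, 384, 32]);
translate([31, 0, 996]) cube([784, 384, 32]);
translate([31, 0, 1328]) cube([784, 384, 32]);


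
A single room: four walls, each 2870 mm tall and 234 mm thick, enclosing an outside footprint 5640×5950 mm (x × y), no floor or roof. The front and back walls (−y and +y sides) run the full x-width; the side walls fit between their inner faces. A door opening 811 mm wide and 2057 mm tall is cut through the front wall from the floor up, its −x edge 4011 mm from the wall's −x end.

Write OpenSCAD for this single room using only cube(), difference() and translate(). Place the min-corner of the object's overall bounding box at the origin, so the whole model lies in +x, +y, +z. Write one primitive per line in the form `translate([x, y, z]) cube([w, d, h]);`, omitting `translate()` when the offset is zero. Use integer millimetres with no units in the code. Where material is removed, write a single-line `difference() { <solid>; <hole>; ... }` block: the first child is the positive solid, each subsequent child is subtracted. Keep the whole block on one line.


difference() { cube([5640, 234, 2870]); translate([4011, 0, 0]) cube([811, 234, 2057]); }
translate([0, 5716, 0]) cube([5640, 234, 2870]);
translate([0, 234, 0]) cube([234, 5482, 2870]);
translate([5406, 234, 0]) cube([234, 5482, 2870]);


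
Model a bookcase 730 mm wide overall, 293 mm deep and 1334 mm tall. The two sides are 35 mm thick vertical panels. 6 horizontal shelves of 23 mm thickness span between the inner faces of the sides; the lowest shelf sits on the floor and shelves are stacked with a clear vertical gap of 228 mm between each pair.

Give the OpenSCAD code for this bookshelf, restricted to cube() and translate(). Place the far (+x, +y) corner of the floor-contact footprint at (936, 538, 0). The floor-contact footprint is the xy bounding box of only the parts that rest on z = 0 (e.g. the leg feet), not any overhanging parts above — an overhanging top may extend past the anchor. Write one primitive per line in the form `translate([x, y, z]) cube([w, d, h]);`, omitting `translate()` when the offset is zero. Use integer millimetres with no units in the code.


translate([206, 245, 0]) cube([35, 293, 1334]);
translate([901, 245, 0]) cube([35, 293, 1334]);
translate([241, 245, 0]) cube([660, 293, 23]);
translate([241, 245, 251]) cube([660, 293, 23]);
translate([241, 245, 502]) cube([660, 293, 23]);
translate([241, 245, 753]) cube([660, 293, 23]);
translate([241, 245, 1004]) cube([660, 293, 23]);
translate([241, 245, 1255]) cube([660, 293, 23]);


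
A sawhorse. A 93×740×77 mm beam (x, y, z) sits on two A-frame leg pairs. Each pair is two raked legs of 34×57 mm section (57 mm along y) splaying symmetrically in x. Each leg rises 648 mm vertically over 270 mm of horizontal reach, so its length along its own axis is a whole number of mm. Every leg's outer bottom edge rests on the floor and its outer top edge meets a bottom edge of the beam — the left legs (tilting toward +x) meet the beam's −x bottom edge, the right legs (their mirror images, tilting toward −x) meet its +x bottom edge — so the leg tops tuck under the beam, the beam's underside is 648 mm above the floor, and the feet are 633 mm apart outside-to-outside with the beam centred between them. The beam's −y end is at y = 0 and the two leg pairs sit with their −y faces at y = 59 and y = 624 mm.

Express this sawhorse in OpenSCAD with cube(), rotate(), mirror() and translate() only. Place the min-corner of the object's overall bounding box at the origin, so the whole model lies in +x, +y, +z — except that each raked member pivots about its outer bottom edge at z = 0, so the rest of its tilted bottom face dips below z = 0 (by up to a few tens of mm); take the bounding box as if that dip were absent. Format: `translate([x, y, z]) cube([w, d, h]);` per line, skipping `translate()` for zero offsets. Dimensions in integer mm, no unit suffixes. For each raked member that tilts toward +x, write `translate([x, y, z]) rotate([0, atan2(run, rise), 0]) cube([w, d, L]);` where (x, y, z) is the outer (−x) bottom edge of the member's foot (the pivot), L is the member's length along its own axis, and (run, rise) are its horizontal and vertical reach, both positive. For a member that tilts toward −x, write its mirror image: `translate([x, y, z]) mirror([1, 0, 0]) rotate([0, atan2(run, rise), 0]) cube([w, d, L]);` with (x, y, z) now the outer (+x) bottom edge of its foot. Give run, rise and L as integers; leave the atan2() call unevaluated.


translate([270, 0, 648]) cube([93, 740, 77]);
translate([0, 59, 0]) rotate([0, atan2(270, 648), 0]) cube([34, 57, 702]);
translate([633, 59, 0]) mirror([1, 0, 0]) rotate([0, atan2(270, 648), 0]) cube([34, 57, 702]);
translate([0, 624, 0]) rotate([0, atan2(270, 648), 0]) cube([34, 57, 702]);
translate([633, 624, 0]) mirror([1, 0, 0]) rotate([0, atan2(270, 648), 0]) cube([34, 57, 702]);


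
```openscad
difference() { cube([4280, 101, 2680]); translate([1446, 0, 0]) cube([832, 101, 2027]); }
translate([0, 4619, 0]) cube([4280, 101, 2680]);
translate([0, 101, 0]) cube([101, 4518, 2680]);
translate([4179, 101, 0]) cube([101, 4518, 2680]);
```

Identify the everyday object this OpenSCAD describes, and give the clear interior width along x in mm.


A single room. The interior width is 4078 mm.

Four walls enclosing a rectangle with a door in the front wall — a room. Outside width 4280 minus two 101 mm walls gives 4078 mm.


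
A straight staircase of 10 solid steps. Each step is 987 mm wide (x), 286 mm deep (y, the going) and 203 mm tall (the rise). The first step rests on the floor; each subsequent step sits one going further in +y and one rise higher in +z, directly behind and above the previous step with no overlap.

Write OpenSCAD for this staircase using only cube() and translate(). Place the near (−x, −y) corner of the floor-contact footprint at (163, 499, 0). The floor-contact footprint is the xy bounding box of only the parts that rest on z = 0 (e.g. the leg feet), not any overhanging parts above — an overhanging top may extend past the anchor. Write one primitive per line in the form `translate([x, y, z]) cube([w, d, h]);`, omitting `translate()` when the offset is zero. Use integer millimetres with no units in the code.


translate([163, 499, 0]) cube([987, 286, 203]);
translate([163, 785, 203]) cube([987, 286, 203]);
translate([163, 1071, 406]) cube([987, 286, 203]);
translate([163, 1357, 609]) cube([987, 286, 203]);
translate([163, 1643, 812]) cube([987, 286, 203]);
translate([163, 1929, 1015]) cube([987, 286, 203]);
translate([163, 2215, 1218]) cube([987, 286, 203]);
translate([163, 2501, 1421]) cube([987, 286, 203]);
translate([163, 2787, 1624]) cube([987, 286, 203]);
translate([163, 3073, 1827]) cube([987, 286, 203]);


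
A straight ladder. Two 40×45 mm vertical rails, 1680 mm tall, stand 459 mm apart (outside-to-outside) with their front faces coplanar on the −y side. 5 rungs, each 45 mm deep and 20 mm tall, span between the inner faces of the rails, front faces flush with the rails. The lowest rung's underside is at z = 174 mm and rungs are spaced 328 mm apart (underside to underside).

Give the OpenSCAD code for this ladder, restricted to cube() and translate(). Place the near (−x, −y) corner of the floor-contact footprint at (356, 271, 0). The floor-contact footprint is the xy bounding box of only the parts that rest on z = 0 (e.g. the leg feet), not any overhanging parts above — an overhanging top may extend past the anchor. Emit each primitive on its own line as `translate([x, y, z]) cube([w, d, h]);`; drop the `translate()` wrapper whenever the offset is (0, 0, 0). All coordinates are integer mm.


translate([356, 271, 0]) cube([40, 45, 1680]);
translate([775, 271, 0]) cube([40, 45, 1680]);
translate([396, 271, 174]) cube([379, 45, 20]);
translate([396, 271, 502]) cube([379, 45, 20]);
translate([396, 271, 830]) cube([379, 45, 20]);
translate([396, 271, 1158]) cube([379, 45, 20]);
translate([396, 271, 1486]) cube([379, 45, 20]);


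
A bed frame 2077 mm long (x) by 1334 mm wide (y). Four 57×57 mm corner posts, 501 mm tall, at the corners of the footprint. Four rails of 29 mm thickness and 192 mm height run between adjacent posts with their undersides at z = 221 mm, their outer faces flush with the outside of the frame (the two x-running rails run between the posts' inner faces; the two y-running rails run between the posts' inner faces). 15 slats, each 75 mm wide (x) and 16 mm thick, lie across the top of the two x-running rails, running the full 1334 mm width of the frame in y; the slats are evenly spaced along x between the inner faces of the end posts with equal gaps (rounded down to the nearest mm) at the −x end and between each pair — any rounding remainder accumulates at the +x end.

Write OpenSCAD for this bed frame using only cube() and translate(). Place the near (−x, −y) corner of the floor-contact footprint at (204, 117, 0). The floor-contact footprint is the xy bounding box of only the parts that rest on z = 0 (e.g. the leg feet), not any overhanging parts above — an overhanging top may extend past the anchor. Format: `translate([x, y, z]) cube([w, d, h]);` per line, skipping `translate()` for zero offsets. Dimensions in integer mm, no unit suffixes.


translate([204, 117, 0]) cube([57, 57, 501]);
translate([204, 1394, 0]) cube([57, 57, 501]);
translate([2224, 117, 0]) cube([57, 57, 501]);
translate([2224, 1394, 0]) cube([57, 57, 501]);
translate([261, 117, 221]) cube([1963, 29, 192]);
translate([261, 1422, 221]) cube([1963, 29, 192]);
translate([204, 174, 221]) cube([29, 1220, 192]);
translate([2252, 174, 221]) cube([29, 1220, 192]);
translate([313, 117, 413]) cube([75, 1334, 16]);
translate([440, 117, 413]) cube([75, 1334, 16]);
translate([567, 117, 413]) cube([75, 1334, 16]);
translate([694, 117, 413]) cube([75, 1334, 16]);
translate([821, 117, 413]) cube([75, 1334, 16]);
translate([948, 117, 413]) cube([75, 1334, 16]);
translate([1075, 117, 413]) cube([75, 1334, 16]);
translate([1202, 117, 413]) cube([75, 1334, 16]);
translate([1329, 117, 413]) cube([75, 1334, 16]);
translate([1456, 117, 413]) cube([75, 1334, 16]);
translate([1583, 117, 413]) cube([75, 1334, 16]);
translate([1710, 117, 413]) cube([75, 1334, 16]);
translate([1837, 117, 413]) cube([75, 1334, 16]);
translate([1964, 117, 413]) cube([75, 1334, 16]);
translate([2091, 117, 413]) cube([75, 1334, 16]);


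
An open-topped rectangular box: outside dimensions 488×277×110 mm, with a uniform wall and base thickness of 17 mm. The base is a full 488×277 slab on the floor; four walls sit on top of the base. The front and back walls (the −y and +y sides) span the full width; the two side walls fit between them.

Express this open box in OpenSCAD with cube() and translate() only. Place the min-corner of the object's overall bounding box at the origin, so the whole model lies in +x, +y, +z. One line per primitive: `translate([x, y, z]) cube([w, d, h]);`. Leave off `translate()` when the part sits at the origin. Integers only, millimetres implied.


cube([488, 277, 17]);
translate([0, 0, 17]) cube([488, 17, 93]);
translate([0, 260, 17]) cube([488, 17, 93]);
translate([0, 17, 17]) cube([17, 243, 93]);
translate([471, 17, 17]) cube([17, 243, 93]);


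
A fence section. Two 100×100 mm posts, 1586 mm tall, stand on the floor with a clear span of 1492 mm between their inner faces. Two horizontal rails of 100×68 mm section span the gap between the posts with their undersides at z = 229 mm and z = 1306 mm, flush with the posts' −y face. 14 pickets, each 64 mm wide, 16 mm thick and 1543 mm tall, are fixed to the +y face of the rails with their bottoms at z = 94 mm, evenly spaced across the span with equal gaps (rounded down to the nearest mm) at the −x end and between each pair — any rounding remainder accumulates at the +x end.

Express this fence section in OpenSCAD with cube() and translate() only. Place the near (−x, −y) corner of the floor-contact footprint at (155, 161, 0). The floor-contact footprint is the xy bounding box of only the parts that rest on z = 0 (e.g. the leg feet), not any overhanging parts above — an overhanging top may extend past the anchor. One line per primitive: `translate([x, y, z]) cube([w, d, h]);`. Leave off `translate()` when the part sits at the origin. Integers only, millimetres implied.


translate([155, 161, 0]) cube([100, 100, 1586]);
translate([1747, 161, 0]) cube([100, 100, 1586]);
translate([255, 161, 229]) cube([1492, 100, 68]);
translate([255, 161, 1306]) cube([1492, 100, 68]);
translate([294, 261, 94]) cube([64, 16, 1543]);
translate([397, 261, 94]) cube([64, 16, 1543]);
translate([500, 261, 94]) cube([64, 16, 1543]);
translate([603, 261, 94]) cube([64, 16, 1543]);
translate([706, 261, 94]) cube([64, 16, 1543]);
translate([809, 261, 94]) cube([64, 16, 1543]);
translate([912, 261, 94]) cube([64, 16, 1543]);
translate([1015, 261, 94]) cube([64, 16, 1543]);
translate([1118, 261, 94]) cube([64, 16, 1543]);
translate([1221, 261, 94]) cube([64, 16, 1543]);
translate([1324, 261, 94]) cube([64, 16, 1543]);
translate([1427, 261, 94]) cube([64, 16, 1543]);
translate([1530, 261, 94]) cube([64, 16, 1543]);
translate([1633, 261, 94]) cube([64, 16, 1543]);


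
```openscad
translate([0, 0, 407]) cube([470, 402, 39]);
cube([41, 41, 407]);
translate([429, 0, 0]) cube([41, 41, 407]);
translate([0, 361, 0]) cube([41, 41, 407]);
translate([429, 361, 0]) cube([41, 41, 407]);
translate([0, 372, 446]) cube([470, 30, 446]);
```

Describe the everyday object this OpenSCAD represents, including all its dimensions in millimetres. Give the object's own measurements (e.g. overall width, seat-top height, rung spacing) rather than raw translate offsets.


A chair. The seat is a 470×402×39 mm slab with its top at z = 446 mm, on four 41×41 mm corner legs (flush with the seat edges, standing on z = 0). A flat backrest 30 mm thick, 446 mm tall, spans the full seat width and rises from the seat top along its +y edge, rear face flush with the rear of the seat.


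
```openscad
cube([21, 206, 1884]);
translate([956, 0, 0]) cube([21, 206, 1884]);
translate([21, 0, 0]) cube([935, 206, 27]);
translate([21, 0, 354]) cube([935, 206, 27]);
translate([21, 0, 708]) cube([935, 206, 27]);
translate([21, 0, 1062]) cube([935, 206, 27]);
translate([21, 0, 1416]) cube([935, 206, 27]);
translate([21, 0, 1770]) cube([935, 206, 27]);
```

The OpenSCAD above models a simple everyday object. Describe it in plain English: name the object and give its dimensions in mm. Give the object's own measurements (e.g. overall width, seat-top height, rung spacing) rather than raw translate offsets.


An open bookshelf. Two side panels, each 21 mm thick, 206 mm deep and 1884 mm tall, stand 977 mm apart (outside-to-outside). Between them sit 6 shelves, each 27 mm thick and 206 mm deep, spanning the full gap between the sides. The bottom shelf rests on the floor (its underside at z = 0) and the clear gap between one shelf's top and the next shelf's underside is 327 mm.


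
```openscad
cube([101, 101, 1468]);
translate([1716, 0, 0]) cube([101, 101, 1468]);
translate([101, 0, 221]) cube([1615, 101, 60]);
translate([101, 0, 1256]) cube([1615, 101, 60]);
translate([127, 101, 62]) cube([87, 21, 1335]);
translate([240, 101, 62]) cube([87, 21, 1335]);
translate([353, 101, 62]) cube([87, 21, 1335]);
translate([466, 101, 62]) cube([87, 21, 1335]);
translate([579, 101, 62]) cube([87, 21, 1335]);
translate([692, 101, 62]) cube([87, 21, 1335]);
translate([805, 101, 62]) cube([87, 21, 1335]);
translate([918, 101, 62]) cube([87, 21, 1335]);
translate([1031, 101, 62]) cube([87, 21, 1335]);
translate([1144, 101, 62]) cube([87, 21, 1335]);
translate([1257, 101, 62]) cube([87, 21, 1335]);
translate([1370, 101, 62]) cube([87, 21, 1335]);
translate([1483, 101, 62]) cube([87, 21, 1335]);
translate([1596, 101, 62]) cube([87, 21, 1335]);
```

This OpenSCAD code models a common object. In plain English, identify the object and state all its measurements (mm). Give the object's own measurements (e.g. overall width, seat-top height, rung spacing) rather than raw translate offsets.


A fence section. Two 101×101 mm posts, 1468 mm tall, stand on the floor with a clear span of 1615 mm between their inner faces. Two horizontal rails of 101×60 mm section span the gap between the posts with their undersides at z = 221 mm and z = 1256 mm, flush with the posts' −y face. 14 pickets, each 87 mm wide, 21 mm thick and 1335 mm tall, are fixed to the +y face of the rails with their bottoms at z = 62 mm, spaced across the span with a 26 mm gap after the −x post and between neighbouring pickets, with 33 mm left before the +x post.


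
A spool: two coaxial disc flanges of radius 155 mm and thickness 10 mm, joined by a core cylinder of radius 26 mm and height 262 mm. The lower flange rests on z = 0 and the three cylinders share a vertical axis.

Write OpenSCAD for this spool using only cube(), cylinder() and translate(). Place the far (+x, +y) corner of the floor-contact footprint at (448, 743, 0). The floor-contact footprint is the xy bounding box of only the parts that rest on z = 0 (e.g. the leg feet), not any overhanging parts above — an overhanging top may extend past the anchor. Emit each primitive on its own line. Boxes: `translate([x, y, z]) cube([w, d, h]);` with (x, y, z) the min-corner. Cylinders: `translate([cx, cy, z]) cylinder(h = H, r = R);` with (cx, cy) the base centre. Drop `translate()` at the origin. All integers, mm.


translate([293, 588, 0]) cylinder(h = 10, r = 155);
translate([293, 588, 10]) cylinder(h = 262, r = 26);
translate([293, 588, 272]) cylinder(h = 10, r = 155);


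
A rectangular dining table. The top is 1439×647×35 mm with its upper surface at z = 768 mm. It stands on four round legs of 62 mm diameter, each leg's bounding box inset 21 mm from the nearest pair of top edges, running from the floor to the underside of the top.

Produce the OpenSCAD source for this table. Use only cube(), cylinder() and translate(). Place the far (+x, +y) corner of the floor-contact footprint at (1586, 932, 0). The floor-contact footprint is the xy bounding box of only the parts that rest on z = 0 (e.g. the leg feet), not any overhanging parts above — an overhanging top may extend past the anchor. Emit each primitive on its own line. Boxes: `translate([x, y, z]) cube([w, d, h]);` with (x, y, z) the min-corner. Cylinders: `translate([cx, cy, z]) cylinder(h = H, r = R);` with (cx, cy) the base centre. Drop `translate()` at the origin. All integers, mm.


translate([168, 306, 733]) cube([1439, 647, 35]);
translate([220, 358, 0]) cylinder(h = 733, r = 31);
translate([1555, 358, 0]) cylinder(h = 733, r = 31);
translate([220, 901, 0]) cylinder(h = 733, r = 31);
translate([1555, 901, 0]) cylinder(h = 733, r = 31);


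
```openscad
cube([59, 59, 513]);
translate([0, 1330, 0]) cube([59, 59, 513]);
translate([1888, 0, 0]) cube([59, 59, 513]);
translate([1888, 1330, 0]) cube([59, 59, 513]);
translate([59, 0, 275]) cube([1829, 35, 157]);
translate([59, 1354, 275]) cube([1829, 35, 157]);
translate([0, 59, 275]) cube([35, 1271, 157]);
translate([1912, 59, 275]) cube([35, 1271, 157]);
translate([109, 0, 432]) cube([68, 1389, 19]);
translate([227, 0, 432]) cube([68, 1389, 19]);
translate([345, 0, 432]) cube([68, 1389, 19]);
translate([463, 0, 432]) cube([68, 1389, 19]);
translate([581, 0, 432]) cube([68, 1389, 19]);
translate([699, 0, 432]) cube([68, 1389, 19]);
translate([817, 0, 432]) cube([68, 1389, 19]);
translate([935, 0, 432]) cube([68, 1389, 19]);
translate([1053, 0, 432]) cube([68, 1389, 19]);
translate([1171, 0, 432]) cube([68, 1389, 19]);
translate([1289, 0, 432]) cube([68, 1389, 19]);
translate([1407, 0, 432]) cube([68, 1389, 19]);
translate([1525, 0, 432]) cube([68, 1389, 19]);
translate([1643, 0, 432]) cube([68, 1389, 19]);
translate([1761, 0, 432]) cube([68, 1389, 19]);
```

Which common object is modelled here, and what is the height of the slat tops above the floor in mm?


A bed frame. The slat-top height is 451 mm.

Four posts, four rails, and a row of slats — a bed frame. Slats sit on the rails at z = 275 + 157 = 432; with slat thickness 19, the top is 451 mm.


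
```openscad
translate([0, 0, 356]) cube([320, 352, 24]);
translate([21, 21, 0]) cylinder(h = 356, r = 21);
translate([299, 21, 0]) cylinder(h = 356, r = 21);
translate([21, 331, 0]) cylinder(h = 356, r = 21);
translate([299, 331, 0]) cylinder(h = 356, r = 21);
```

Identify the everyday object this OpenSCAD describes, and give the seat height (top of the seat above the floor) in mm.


A stool. The seat height is 380 mm.

A 320×352×24 slab at z = 356 on four corner cylinders — a stool. The seat top is 356 + 24 = 380 mm.


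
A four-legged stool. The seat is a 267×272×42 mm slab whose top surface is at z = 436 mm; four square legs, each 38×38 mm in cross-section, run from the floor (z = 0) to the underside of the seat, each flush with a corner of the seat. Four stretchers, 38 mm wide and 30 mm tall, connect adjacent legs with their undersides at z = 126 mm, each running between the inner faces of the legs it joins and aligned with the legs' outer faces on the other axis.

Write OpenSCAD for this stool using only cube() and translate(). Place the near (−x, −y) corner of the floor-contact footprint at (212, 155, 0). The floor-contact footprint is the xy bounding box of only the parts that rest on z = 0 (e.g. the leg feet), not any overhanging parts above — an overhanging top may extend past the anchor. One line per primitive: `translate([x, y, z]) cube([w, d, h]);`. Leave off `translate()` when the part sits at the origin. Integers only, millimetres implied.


// leg_h = 436 - 42 = 394
// stretcher span = 267 - 2*38 = 191
translate([212, 155, 394]) cube([267, 272, 42]);
translate([212, 155, 0]) cube([38, 38, 394]);
translate([441, 155, 0]) cube([38, 38, 394]);
translate([212, 389, 0]) cube([38, 38, 394]);
translate([441, 389, 0]) cube([38, 38, 394]);
translate([250, 155, 126]) cube([191, 38, 30]);
translate([250, 389, 126]) cube([191, 38, 30]);
translate([212, 193, 126]) cube([38, 196, 30]);
translate([441, 193, 126]) cube([38, 196, 30]);


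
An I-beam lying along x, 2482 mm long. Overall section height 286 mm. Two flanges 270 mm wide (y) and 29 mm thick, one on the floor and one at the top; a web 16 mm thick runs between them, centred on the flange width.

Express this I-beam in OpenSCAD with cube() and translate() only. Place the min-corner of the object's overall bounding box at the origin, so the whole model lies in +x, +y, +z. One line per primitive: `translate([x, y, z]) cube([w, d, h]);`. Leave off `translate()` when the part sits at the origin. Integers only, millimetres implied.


cube([2482, 270, 29]);
translate([0, 127, 29]) cube([2482, 16, 228]);
translate([0, 0, 257]) cube([2482, 270, 29]);


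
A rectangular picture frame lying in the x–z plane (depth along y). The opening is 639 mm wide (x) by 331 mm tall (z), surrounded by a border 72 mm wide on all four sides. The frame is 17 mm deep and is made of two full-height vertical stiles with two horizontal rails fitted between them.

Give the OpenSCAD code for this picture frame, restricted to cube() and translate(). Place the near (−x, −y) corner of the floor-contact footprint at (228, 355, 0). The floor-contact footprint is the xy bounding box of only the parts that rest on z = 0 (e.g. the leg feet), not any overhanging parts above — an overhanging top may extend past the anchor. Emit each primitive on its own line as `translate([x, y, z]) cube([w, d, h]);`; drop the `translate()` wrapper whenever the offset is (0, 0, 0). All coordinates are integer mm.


translate([228, 355, 0]) cube([72, 17, 475]);
translate([939, 355, 0]) cube([72, 17, 475]);
translate([300, 355, 0]) cube([639, 17, 72]);
translate([300, 355, 403]) cube([639, 17, 72]);
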